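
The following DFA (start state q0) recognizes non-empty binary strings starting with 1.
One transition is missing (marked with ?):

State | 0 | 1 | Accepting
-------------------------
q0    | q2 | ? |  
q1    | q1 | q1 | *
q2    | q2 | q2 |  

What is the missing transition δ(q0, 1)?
q1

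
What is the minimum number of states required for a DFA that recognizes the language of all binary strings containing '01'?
Language: binary strings containing '01'
Lower bound (Myhill–Nerode): the prefixes ε, 0, 01 are pairwise distinguishable:
  ε vs 01: suffix ε distinguishes them (ε is rejected, 01 is accepted)
  0 vs 01: suffix ε distinguishes them (0 is rejected, 01 is accepted)
  ε vs 0: suffix 1 distinguishes them (ε·1 = 1 is rejected, 0·1 = 01 is accepted)
So any DFA needs at least 3 states.
Upper bound: a DFA with 3 states exists (one state per class above: 'no progress', 'last symbol 0', and 'seen 01' (accepting sink)).
Minimum states: 3

Final answer: 3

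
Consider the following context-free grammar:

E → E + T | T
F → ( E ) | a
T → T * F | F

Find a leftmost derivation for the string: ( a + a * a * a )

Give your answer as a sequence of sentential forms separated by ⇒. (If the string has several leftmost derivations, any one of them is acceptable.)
Start with E.
Step 1: the leftmost non-terminal is E; apply E → T:  T
Step 2: the leftmost non-terminal is T; apply T → F:  F
Step 3: the leftmost non-terminal is F; apply F → ( E ):  ( E )
Step 4: the leftmost non-terminal is E; apply E → E + T:  ( E + T )
Step 5: the leftmost non-terminal is E; apply E → T:  ( T + T )
Step 6: the leftmost non-terminal is T; apply T → F:  ( F + T )
Step 7: the leftmost non-terminal is F; apply F → a:  ( a + T )
Step 8: the leftmost non-terminal is T; apply T → T * F:  ( a + T * F )
Step 9: the leftmost non-terminal is T; apply T → T * F:  ( a + T * F * F )
Step 10: the leftmost non-terminal is T; apply T → F:  ( a + F * F * F )
Step 11: the leftmost non-terminal is F; apply F → a:  ( a + a * F * F )
Step 12: the leftmost non-terminal is F; apply F → a:  ( a + a * a * F )
Step 13: the leftmost non-terminal is F; apply F → a:  ( a + a * a * a )

Final answer: E ⇒ T ⇒ F ⇒ ( E ) ⇒ ( E + T ) ⇒ ( T + T ) ⇒ ( F + T ) ⇒ ( a + T ) ⇒ ( a + T * F ) ⇒ ( a + T * F * F ) ⇒ ( a + F * F * F ) ⇒ ( a + a * F * F ) ⇒ ( a + a * a * F ) ⇒ ( a + a * a * a )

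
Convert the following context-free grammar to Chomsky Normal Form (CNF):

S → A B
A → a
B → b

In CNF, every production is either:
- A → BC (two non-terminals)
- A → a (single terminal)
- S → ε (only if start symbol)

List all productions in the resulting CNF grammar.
The grammar has no ε-productions or unit productions to eliminate.
S → A B is already in CNF (two non-terminals) – keep it.
A → a is already in CNF (single terminal) – keep it.
B → b is already in CNF (single terminal) – keep it.
Resulting CNF grammar (3 productions): A → a; B → b; S → A B

Final answer: A → a; B → b; S → A B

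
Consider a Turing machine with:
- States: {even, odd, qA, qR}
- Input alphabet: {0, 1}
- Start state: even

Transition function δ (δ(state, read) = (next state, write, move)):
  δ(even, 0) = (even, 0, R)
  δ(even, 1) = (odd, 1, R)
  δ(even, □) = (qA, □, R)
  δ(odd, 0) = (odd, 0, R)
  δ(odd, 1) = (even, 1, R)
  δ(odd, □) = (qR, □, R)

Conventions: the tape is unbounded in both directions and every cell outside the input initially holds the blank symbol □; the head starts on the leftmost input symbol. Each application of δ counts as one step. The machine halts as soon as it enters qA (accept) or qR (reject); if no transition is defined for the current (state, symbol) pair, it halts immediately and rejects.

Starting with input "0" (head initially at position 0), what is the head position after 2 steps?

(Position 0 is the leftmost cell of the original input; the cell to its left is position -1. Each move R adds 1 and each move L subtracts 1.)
Step 0: [even]0 (head at position 0)
Step 1: δ(even, 0) = (even, 0, R)  ⊢  0[even]□ (head at position 1)
Step 2: δ(even, □) = (qA, □, R)  ⊢  0□[qA]□ (head at position 2)
Head position after 2 steps: 2

Final answer: Position 2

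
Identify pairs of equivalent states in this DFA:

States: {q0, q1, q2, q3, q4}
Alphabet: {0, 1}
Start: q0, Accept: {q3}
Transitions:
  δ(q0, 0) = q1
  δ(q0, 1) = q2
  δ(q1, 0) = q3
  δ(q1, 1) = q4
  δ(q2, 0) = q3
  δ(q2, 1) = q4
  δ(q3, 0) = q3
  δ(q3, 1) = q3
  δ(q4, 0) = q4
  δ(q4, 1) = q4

Using the table-filling algorithm:
Round 0 – mark pairs where exactly one state is accepting: (q0,q3), (q1,q3), (q2,q3), (q3,q4)
Round 1 – newly marked: (q0,q1) [on 0: q1 vs q3, already marked]; (q0,q2) [on 0: q1 vs q3, already marked]; (q1,q4) [on 0: q3 vs q4, already marked]; (q2,q4) [on 0: q3 vs q4, already marked]
Round 2 – newly marked: (q0,q4) [on 0: q1 vs q4, already marked]
No further pairs can be marked.
(q1, q2) unmarked: δ(q1,0)=q3, δ(q2,0)=q3; δ(q1,1)=q4, δ(q2,1)=q4 → equivalent
Equivalent pairs: (q1, q2)

Final answer: Equivalent pairs: (q1, q2)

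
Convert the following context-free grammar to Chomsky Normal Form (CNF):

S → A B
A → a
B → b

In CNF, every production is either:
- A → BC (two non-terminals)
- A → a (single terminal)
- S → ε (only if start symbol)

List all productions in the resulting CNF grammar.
The grammar has no ε-productions or unit productions to eliminate.
S → A B is already in CNF (two non-terminals) – keep it.
A → a is already in CNF (single terminal) – keep it.
B → b is already in CNF (single terminal) – keep it.
Resulting CNF grammar (3 productions): A → a; B → b; S → A B

Final answer: A → a; B → b; S → A B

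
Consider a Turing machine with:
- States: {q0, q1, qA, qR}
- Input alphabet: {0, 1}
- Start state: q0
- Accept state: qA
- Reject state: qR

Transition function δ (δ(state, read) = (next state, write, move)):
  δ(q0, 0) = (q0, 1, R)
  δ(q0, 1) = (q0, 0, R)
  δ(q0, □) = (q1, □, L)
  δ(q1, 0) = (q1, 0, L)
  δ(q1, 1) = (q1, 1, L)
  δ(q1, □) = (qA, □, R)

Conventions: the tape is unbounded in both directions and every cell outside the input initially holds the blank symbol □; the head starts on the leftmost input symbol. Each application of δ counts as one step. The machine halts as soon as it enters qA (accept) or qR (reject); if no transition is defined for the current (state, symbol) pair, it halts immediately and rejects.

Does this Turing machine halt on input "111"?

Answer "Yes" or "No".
Step 0: [q0]111 (head at position 0)
Step 1: δ(q0, 1) = (q0, 0, R)  ⊢  0[q0]11 (head at position 1)
Step 2: δ(q0, 1) = (q0, 0, R)  ⊢  00[q0]1 (head at position 2)
Step 3: δ(q0, 1) = (q0, 0, R)  ⊢  000[q0]□ (head at position 3)
Step 4: δ(q0, □) = (q1, □, L)  ⊢  00[q1]0□ (head at position 2)
Step 5: δ(q1, 0) = (q1, 0, L)  ⊢  0[q1]00□ (head at position 1)
Step 6: δ(q1, 0) = (q1, 0, L)  ⊢  [q1]000□ (head at position 0)
Step 7: δ(q1, 0) = (q1, 0, L)  ⊢  [q1]□000□ (head at position -1)
Step 8: δ(q1, □) = (qA, □, R)  ⊢  □[qA]000□ (head at position 0)
The machine is in qA, so it halts and accepts.
It halts after 8 steps.

Final answer: Yes - halts after 8 steps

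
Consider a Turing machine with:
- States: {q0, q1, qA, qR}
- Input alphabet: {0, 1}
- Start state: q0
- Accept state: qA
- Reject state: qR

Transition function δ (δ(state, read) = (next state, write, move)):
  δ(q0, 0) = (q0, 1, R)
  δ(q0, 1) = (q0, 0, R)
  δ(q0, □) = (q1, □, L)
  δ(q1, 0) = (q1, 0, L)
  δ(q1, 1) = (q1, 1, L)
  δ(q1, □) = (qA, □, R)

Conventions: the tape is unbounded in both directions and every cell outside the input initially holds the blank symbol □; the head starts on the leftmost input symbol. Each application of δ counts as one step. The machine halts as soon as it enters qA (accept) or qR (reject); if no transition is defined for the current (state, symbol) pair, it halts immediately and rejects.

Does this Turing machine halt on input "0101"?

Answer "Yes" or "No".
Step 0: [q0]0101 (head at position 0)
Step 1: δ(q0, 0) = (q0, 1, R)  ⊢  1[q0]101 (head at position 1)
Step 2: δ(q0, 1) = (q0, 0, R)  ⊢  10[q0]01 (head at position 2)
Step 3: δ(q0, 0) = (q0, 1, R)  ⊢  101[q0]1 (head at position 3)
Step 4: δ(q0, 1) = (q0, 0, R)  ⊢  1010[q0]□ (head at position 4)
Step 5: δ(q0, □) = (q1, □, L)  ⊢  101[q1]0□ (head at position 3)
Step 6: δ(q1, 0) = (q1, 0, L)  ⊢  10[q1]10□ (head at position 2)
Step 7: δ(q1, 1) = (q1, 1, L)  ⊢  1[q1]010□ (head at position 1)
Step 8: δ(q1, 0) = (q1, 0, L)  ⊢  [q1]1010□ (head at position 0)
Step 9: δ(q1, 1) = (q1, 1, L)  ⊢  [q1]□1010□ (head at position -1)
Step 10: δ(q1, □) = (qA, □, R)  ⊢  □[qA]1010□ (head at position 0)
The machine is in qA, so it halts and accepts.
It halts after 10 steps.

Final answer: Yes - halts after 10 steps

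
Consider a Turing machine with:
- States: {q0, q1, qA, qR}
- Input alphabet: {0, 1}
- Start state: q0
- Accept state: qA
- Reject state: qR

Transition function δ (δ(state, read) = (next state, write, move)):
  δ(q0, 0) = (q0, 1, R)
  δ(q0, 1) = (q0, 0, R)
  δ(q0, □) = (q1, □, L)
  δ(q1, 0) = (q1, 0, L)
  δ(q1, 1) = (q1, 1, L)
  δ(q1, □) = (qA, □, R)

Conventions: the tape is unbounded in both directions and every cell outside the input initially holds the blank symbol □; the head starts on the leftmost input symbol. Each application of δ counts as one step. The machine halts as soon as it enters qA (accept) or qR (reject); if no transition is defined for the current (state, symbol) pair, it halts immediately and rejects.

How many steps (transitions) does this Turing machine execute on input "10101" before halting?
Step 0: [q0]10101 (head at position 0)
Step 1: δ(q0, 1) = (q0, 0, R)  ⊢  0[q0]0101 (head at position 1)
Step 2: δ(q0, 0) = (q0, 1, R)  ⊢  01[q0]101 (head at position 2)
Step 3: δ(q0, 1) = (q0, 0, R)  ⊢  010[q0]01 (head at position 3)
Step 4: δ(q0, 0) = (q0, 1, R)  ⊢  0101[q0]1 (head at position 4)
Step 5: δ(q0, 1) = (q0, 0, R)  ⊢  01010[q0]□ (head at position 5)
Step 6: δ(q0, □) = (q1, □, L)  ⊢  0101[q1]0□ (head at position 4)
Step 7: δ(q1, 0) = (q1, 0, L)  ⊢  010[q1]10□ (head at position 3)
Step 8: δ(q1, 1) = (q1, 1, L)  ⊢  01[q1]010□ (head at position 2)
Step 9: δ(q1, 0) = (q1, 0, L)  ⊢  0[q1]1010□ (head at position 1)
Step 10: δ(q1, 1) = (q1, 1, L)  ⊢  [q1]01010□ (head at position 0)
Step 11: δ(q1, 0) = (q1, 0, L)  ⊢  [q1]□01010□ (head at position -1)
Step 12: δ(q1, □) = (qA, □, R)  ⊢  □[qA]01010□ (head at position 0)
The machine is in qA, so it halts and accepts.
Number of transitions executed: 12.

Final answer: 12 steps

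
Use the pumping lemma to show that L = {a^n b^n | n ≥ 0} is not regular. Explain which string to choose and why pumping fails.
Language: L = {a^n b^n | n ≥ 0} (equal numbers of a's followed by b's)
Step 1: Assume for contradiction that L is regular, with pumping length p.
Step 2: Choose s = a^p b^p. Then s ∈ L (it has p a's followed by p b's) and |s| ≥ p.
Step 3: Consider any decomposition s = xyz with |xy| ≤ p and |y| > 0. Since |xy| ≤ p and the first p symbols of s are all a's, y = a^k for some k with 1 ≤ k ≤ p.
Step 4: Pumping up (i = 2): xy²z = a^(p+k) b^p, which has more a's than b's, so xy²z ∉ L.
This contradicts the pumping lemma, so L is not regular.

Final answer: Choose s = a^p b^p. Since |xy| ≤ p, y = a^k with k ≥ 1. Then xy²z = a^(p+k) b^p ∉ L.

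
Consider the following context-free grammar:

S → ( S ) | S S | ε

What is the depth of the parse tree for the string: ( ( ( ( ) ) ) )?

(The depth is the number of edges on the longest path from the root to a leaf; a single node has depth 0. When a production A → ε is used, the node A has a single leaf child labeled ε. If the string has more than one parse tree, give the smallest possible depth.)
The string is 4 nested pairs. The shallowest parse tree applies S → ( S ) 4 times (one node per nested pair, each a child of the previous) and then S → ε in the middle.
S nodes at depths 0..4, ε leaf at depth 5; parentheses leaves are at depths 1..4.
(Using S → S S with an S → ε child anywhere only adds levels, so it cannot give a shallower tree.)
Depth = 5.

Final answer: 5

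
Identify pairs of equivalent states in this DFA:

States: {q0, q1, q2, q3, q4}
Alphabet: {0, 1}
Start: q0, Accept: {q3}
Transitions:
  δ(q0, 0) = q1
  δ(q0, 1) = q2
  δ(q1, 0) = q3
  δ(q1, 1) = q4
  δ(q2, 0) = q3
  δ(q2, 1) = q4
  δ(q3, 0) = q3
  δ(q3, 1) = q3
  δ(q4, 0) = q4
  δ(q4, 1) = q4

Using the table-filling algorithm:
Round 0 – mark pairs where exactly one state is accepting: (q0,q3), (q1,q3), (q2,q3), (q3,q4)
Round 1 – newly marked: (q0,q1) [on 0: q1 vs q3, already marked]; (q0,q2) [on 0: q1 vs q3, already marked]; (q1,q4) [on 0: q3 vs q4, already marked]; (q2,q4) [on 0: q3 vs q4, already marked]
Round 2 – newly marked: (q0,q4) [on 0: q1 vs q4, already marked]
No further pairs can be marked.
(q1, q2) unmarked: δ(q1,0)=q3, δ(q2,0)=q3; δ(q1,1)=q4, δ(q2,1)=q4 → equivalent
Equivalent pairs: (q1, q2)

Final answer: Equivalent pairs: (q1, q2)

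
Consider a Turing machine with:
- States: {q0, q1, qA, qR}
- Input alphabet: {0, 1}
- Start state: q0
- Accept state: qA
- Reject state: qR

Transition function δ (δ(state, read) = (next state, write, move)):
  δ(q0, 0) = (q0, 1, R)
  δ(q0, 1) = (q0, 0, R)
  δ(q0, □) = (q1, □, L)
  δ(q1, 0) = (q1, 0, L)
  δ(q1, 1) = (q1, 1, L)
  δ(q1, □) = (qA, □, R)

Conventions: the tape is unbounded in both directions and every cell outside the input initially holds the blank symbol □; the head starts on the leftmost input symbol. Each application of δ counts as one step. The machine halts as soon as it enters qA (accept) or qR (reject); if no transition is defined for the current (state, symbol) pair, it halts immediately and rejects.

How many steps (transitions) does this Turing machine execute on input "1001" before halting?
Step 0: [q0]1001 (head at position 0)
Step 1: δ(q0, 1) = (q0, 0, R)  ⊢  0[q0]001 (head at position 1)
Step 2: δ(q0, 0) = (q0, 1, R)  ⊢  01[q0]01 (head at position 2)
Step 3: δ(q0, 0) = (q0, 1, R)  ⊢  011[q0]1 (head at position 3)
Step 4: δ(q0, 1) = (q0, 0, R)  ⊢  0110[q0]□ (head at position 4)
Step 5: δ(q0, □) = (q1, □, L)  ⊢  011[q1]0□ (head at position 3)
Step 6: δ(q1, 0) = (q1, 0, L)  ⊢  01[q1]10□ (head at position 2)
Step 7: δ(q1, 1) = (q1, 1, L)  ⊢  0[q1]110□ (head at position 1)
Step 8: δ(q1, 1) = (q1, 1, L)  ⊢  [q1]0110□ (head at position 0)
Step 9: δ(q1, 0) = (q1, 0, L)  ⊢  [q1]□0110□ (head at position -1)
Step 10: δ(q1, □) = (qA, □, R)  ⊢  □[qA]0110□ (head at position 0)
The machine is in qA, so it halts and accepts.
Number of transitions executed: 10.

Final answer: 10 steps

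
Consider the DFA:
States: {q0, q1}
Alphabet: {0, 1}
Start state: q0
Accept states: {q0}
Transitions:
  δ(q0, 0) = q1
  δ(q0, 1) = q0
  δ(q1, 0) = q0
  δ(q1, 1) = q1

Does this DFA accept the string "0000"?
Processing string "0000":
  q0 --0--> q1
  q1 --0--> q0
  q0 --0--> q1
  q1 --0--> q0
Final state: q0
Accept states: {q0}
q0 is an accept state, so the string is accepted.

Final answer: Yes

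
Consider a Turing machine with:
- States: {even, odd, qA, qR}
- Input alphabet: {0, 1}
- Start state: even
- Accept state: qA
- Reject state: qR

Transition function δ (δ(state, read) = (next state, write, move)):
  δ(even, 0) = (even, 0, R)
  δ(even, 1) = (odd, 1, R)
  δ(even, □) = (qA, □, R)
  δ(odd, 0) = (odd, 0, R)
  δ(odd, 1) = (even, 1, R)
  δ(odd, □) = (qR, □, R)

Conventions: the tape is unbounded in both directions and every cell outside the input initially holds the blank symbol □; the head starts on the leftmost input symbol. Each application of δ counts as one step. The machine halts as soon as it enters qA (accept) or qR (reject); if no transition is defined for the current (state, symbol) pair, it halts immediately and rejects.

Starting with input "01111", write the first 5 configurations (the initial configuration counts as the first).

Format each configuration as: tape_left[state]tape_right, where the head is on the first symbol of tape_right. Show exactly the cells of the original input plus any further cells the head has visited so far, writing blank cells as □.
Step 0: [even]01111 (head at position 0)
Step 1: δ(even, 0) = (even, 0, R)  ⊢  0[even]1111 (head at position 1)
Step 2: δ(even, 1) = (odd, 1, R)  ⊢  01[odd]111 (head at position 2)
Step 3: δ(odd, 1) = (even, 1, R)  ⊢  011[even]11 (head at position 3)
Step 4: δ(even, 1) = (odd, 1, R)  ⊢  0111[odd]1 (head at position 4)

Final answer: [even]01111 ⊢ 0[even]1111 ⊢ 01[odd]111 ⊢ 011[even]11 ⊢ 0111[odd]1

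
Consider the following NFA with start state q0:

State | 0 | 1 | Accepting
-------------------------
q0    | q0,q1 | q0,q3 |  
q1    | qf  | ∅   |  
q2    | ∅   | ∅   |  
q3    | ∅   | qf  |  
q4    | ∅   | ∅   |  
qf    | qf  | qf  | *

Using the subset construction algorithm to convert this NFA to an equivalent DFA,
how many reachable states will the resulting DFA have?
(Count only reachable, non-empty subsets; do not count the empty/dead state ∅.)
Start subset: {q0}
{q0}: on 0 → {q0, q1}, on 1 → {q0, q3}
{q0, q1}: on 0 → {q0, q1, qf}, on 1 → {q0, q3}
{q0, q3}: on 0 → {q0, q1}, on 1 → {q0, q3, qf}
{q0, q1, qf}: on 0 → {q0, q1, qf}, on 1 → {q0, q3, qf}
{q0, q3, qf}: on 0 → {q0, q1, qf}, on 1 → {q0, q3, qf}
Reachable non-empty subsets: {q0}, {q0, q1}, {q0, q3}, {q0, q1, qf}, {q0, q3, qf} — 5 in total.

Final answer: 5 states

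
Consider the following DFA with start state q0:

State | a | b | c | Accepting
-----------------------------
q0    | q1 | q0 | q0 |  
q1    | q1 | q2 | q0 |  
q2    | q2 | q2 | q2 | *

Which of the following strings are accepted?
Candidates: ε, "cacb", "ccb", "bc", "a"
ε: q0; q0 is not accepting → rejected
"cacb": q0 → q0 → q1 → q0 → q0; q0 is not accepting → rejected
"ccb": q0 → q0 → q0 → q0; q0 is not accepting → rejected
"bc": q0 → q0 → q0; q0 is not accepting → rejected
"a": q0 → q1; q1 is not accepting → rejected

Final answer: None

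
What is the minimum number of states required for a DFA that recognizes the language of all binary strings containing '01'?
Language: binary strings containing '01'
Lower bound (Myhill–Nerode): the prefixes ε, 0, 01 are pairwise distinguishable:
  ε vs 01: suffix ε distinguishes them (ε is rejected, 01 is accepted)
  0 vs 01: suffix ε distinguishes them (0 is rejected, 01 is accepted)
  ε vs 0: suffix 1 distinguishes them (ε·1 = 1 is rejected, 0·1 = 01 is accepted)
So any DFA needs at least 3 states.
Upper bound: a DFA with 3 states exists (one state per class above: 'no progress', 'last symbol 0', and 'seen 01' (accepting sink)).
Minimum states: 3

Final answer: 3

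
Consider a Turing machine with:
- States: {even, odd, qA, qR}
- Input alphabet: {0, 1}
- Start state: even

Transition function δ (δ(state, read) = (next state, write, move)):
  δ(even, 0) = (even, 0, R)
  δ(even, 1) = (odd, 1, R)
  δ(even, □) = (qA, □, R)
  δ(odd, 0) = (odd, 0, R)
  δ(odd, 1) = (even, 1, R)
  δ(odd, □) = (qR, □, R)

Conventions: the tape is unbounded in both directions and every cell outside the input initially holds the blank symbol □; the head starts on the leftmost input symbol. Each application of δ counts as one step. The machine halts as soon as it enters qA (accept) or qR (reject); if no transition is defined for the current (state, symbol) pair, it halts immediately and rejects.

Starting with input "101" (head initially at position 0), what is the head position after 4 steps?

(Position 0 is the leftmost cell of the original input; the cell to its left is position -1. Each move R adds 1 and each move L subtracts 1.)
Step 0: [even]101 (head at position 0)
Step 1: δ(even, 1) = (odd, 1, R)  ⊢  1[odd]01 (head at position 1)
Step 2: δ(odd, 0) = (odd, 0, R)  ⊢  10[odd]1 (head at position 2)
Step 3: δ(odd, 1) = (even, 1, R)  ⊢  101[even]□ (head at position 3)
Step 4: δ(even, □) = (qA, □, R)  ⊢  101□[qA]□ (head at position 4)
Head position after 4 steps: 4

Final answer: Position 4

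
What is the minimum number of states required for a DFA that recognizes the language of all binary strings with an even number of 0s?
Language: binary strings with an even number of 0s
Lower bound (Myhill–Nerode): the prefixes ε, 0 are pairwise distinguishable:
  ε vs 0: suffix ε distinguishes them (ε has zero 0s (accepted), 0 has one 0 (rejected))
So any DFA needs at least 2 states.
Upper bound: a DFA with 2 states exists (one state per class above).
Minimum states: 2

Final answer: 2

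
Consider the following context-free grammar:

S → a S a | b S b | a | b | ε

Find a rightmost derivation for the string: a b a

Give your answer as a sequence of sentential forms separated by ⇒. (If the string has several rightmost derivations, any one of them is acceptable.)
Start with S.
Step 1: the rightmost non-terminal is S; apply S → a S a:  a S a
Step 2: the rightmost non-terminal is S; apply S → b:  a b a

Final answer: S ⇒ a S a ⇒ a b a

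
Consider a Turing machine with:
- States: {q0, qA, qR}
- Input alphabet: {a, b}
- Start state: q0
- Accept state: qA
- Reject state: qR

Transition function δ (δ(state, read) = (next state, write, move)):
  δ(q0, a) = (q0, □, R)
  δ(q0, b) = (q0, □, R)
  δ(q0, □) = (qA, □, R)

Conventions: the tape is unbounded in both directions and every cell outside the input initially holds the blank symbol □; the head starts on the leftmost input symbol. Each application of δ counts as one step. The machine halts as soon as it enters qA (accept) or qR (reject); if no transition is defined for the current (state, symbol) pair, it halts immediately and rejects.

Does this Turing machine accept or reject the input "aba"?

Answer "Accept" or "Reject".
Step 0: [q0]aba (head at position 0)
Step 1: δ(q0, a) = (q0, □, R)  ⊢  □[q0]ba (head at position 1)
Step 2: δ(q0, b) = (q0, □, R)  ⊢  □□[q0]a (head at position 2)
Step 3: δ(q0, a) = (q0, □, R)  ⊢  □□□[q0]□ (head at position 3)
Step 4: δ(q0, □) = (qA, □, R)  ⊢  □□□□[qA]□ (head at position 4)
The machine is in qA, so it halts and accepts.

Final answer: Accept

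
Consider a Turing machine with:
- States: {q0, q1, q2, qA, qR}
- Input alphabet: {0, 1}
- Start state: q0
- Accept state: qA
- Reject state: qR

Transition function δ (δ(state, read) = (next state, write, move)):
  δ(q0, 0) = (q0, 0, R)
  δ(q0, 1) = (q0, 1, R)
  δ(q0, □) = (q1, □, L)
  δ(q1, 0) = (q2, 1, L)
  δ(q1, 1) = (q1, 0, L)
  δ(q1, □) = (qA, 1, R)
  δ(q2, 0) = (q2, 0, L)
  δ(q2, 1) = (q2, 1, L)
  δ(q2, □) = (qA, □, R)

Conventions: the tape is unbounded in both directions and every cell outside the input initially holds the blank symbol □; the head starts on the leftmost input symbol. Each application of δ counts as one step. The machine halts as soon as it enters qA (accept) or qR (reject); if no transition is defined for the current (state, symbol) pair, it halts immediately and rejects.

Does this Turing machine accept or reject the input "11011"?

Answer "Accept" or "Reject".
Step 0: [q0]11011 (head at position 0)
Step 1: δ(q0, 1) = (q0, 1, R)  ⊢  1[q0]1011 (head at position 1)
Step 2: δ(q0, 1) = (q0, 1, R)  ⊢  11[q0]011 (head at position 2)
Step 3: δ(q0, 0) = (q0, 0, R)  ⊢  110[q0]11 (head at position 3)
Step 4: δ(q0, 1) = (q0, 1, R)  ⊢  1101[q0]1 (head at position 4)
Step 5: δ(q0, 1) = (q0, 1, R)  ⊢  11011[q0]□ (head at position 5)
Step 6: δ(q0, □) = (q1, □, L)  ⊢  1101[q1]1□ (head at position 4)
Step 7: δ(q1, 1) = (q1, 0, L)  ⊢  110[q1]10□ (head at position 3)
Step 8: δ(q1, 1) = (q1, 0, L)  ⊢  11[q1]000□ (head at position 2)
Step 9: δ(q1, 0) = (q2, 1, L)  ⊢  1[q2]1100□ (head at position 1)
Step 10: δ(q2, 1) = (q2, 1, L)  ⊢  [q2]11100□ (head at position 0)
Step 11: δ(q2, 1) = (q2, 1, L)  ⊢  [q2]□11100□ (head at position -1)
Step 12: δ(q2, □) = (qA, □, R)  ⊢  □[qA]11100□ (head at position 0)
The machine is in qA, so it halts and accepts.

Final answer: Accept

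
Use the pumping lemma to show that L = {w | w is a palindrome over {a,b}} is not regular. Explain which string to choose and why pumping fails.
Language: L = {w | w is a palindrome over {a,b}} (strings that read the same forwards and backwards)
Step 1: Assume for contradiction that L is regular, with pumping length p.
Step 2: Choose s = a^p b a^p. Then s ∈ L (it reads the same forwards and backwards) and |s| ≥ p.
Step 3: Consider any decomposition s = xyz with |xy| ≤ p and |y| > 0. Since |xy| ≤ p and the first p symbols of s are all a's, y = a^k for some k with 1 ≤ k ≤ p.
Step 4: Pumping up (i = 2): xy²z = a^(p+k) b a^p. Its reverse is a^p b a^(p+k) ≠ a^(p+k) b a^p (the single b is no longer in the middle), so xy²z is not a palindrome and xy²z ∉ L.
This contradicts the pumping lemma, so L is not regular.

Final answer: Choose s = a^p b a^p. Since |xy| ≤ p, y = a^k with k ≥ 1. Then xy²z = a^(p+k) b a^p is not a palindrome, so ∉ L.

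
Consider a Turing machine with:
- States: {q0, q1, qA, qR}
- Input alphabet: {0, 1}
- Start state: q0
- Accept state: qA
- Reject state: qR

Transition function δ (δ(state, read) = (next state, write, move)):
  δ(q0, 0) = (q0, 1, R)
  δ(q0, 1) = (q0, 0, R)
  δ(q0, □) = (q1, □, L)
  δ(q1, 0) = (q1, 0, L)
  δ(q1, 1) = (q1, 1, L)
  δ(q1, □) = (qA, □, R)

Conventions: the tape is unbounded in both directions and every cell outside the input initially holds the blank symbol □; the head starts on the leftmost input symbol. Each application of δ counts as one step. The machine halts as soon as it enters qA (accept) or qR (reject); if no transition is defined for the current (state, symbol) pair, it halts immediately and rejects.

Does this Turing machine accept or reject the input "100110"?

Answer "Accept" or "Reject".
Step 0: [q0]100110 (head at position 0)
Step 1: δ(q0, 1) = (q0, 0, R)  ⊢  0[q0]00110 (head at position 1)
Step 2: δ(q0, 0) = (q0, 1, R)  ⊢  01[q0]0110 (head at position 2)
Step 3: δ(q0, 0) = (q0, 1, R)  ⊢  011[q0]110 (head at position 3)
Step 4: δ(q0, 1) = (q0, 0, R)  ⊢  0110[q0]10 (head at position 4)
Step 5: δ(q0, 1) = (q0, 0, R)  ⊢  01100[q0]0 (head at position 5)
Step 6: δ(q0, 0) = (q0, 1, R)  ⊢  011001[q0]□ (head at position 6)
Step 7: δ(q0, □) = (q1, □, L)  ⊢  01100[q1]1□ (head at position 5)
Step 8: δ(q1, 1) = (q1, 1, L)  ⊢  0110[q1]01□ (head at position 4)
Step 9: δ(q1, 0) = (q1, 0, L)  ⊢  011[q1]001□ (head at position 3)
Step 10: δ(q1, 0) = (q1, 0, L)  ⊢  01[q1]1001□ (head at position 2)
Step 11: δ(q1, 1) = (q1, 1, L)  ⊢  0[q1]11001□ (head at position 1)
Step 12: δ(q1, 1) = (q1, 1, L)  ⊢  [q1]011001□ (head at position 0)
Step 13: δ(q1, 0) = (q1, 0, L)  ⊢  [q1]□011001□ (head at position -1)
Step 14: δ(q1, □) = (qA, □, R)  ⊢  □[qA]011001□ (head at position 0)
The machine is in qA, so it halts and accepts.

Final answer: Accept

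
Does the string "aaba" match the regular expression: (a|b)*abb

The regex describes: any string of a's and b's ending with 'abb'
No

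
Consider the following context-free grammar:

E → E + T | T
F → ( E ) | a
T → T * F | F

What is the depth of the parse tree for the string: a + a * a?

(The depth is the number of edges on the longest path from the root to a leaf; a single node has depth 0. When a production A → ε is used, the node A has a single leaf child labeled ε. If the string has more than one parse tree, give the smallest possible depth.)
The grammar is unambiguous; the parse tree of a + a * a is:
E → E + T at the root (depth 0).
  Left E (depth 1) → T (2) → F (3) → a (4).
  Right T (depth 1) → T * F; that T (2) → F (3) → a (4); F (2) → a (3).
The longest root-to-leaf paths have 4 edges.
Depth = 4.

Final answer: 4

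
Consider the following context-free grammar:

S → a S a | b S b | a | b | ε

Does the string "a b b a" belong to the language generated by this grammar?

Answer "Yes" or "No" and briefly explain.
A derivation exists: S ⇒ a S a ⇒ a b S b a ⇒ a b b a (using S → a S a, S → b S b, then S → ε).

Final answer: Yes - a valid derivation exists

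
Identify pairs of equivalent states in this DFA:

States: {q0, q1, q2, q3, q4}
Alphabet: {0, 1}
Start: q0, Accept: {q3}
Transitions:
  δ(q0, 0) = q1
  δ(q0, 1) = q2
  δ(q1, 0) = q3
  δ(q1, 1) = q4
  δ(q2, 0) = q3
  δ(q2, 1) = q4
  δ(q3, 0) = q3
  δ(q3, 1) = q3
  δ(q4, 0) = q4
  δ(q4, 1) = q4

Using the table-filling algorithm:
Round 0 – mark pairs where exactly one state is accepting: (q0,q3), (q1,q3), (q2,q3), (q3,q4)
Round 1 – newly marked: (q0,q1) [on 0: q1 vs q3, already marked]; (q0,q2) [on 0: q1 vs q3, already marked]; (q1,q4) [on 0: q3 vs q4, already marked]; (q2,q4) [on 0: q3 vs q4, already marked]
Round 2 – newly marked: (q0,q4) [on 0: q1 vs q4, already marked]
No further pairs can be marked.
(q1, q2) unmarked: δ(q1,0)=q3, δ(q2,0)=q3; δ(q1,1)=q4, δ(q2,1)=q4 → equivalent
Equivalent pairs: (q1, q2)

Final answer: Equivalent pairs: (q1, q2)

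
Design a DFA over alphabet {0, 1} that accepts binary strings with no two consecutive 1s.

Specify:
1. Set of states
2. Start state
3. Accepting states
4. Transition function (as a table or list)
One valid DFA (any DFA recognizing the same language is acceptable):
States: {q0, q1, dead}
Start: q0
Accepting: {q0, q1}
Transitions (accepting states marked with *):
State | 0 | 1 | Accepting
-------------------------
q0    | q0 | q1 | *
q1    | q0 | dead | *
dead  | dead | dead |  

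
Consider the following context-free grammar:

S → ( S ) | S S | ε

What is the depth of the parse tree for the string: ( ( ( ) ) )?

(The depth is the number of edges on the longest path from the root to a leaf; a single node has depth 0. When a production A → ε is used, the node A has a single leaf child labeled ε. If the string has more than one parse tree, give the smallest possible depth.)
The string is 3 nested pairs. The shallowest parse tree applies S → ( S ) 3 times (one node per nested pair, each a child of the previous) and then S → ε in the middle.
S nodes at depths 0..3, ε leaf at depth 4; parentheses leaves are at depths 1..3.
(Using S → S S with an S → ε child anywhere only adds levels, so it cannot give a shallower tree.)
Depth = 4.

Final answer: 4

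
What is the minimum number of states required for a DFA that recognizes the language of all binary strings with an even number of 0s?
Language: binary strings with an even number of 0s
Lower bound (Myhill–Nerode): the prefixes ε, 0 are pairwise distinguishable:
  ε vs 0: suffix ε distinguishes them (ε has zero 0s (accepted), 0 has one 0 (rejected))
So any DFA needs at least 2 states.
Upper bound: a DFA with 2 states exists (one state per class above).
Minimum states: 2

Final answer: 2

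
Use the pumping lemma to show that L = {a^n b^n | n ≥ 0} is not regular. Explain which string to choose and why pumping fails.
Language: L = {a^n b^n | n ≥ 0} (equal numbers of a's followed by b's)
Step 1: Assume for contradiction that L is regular, with pumping length p.
Step 2: Choose s = a^p b^p. Then s ∈ L (it has p a's followed by p b's) and |s| ≥ p.
Step 3: Consider any decomposition s = xyz with |xy| ≤ p and |y| > 0. Since |xy| ≤ p and the first p symbols of s are all a's, y = a^k for some k with 1 ≤ k ≤ p.
Step 4: Pumping up (i = 2): xy²z = a^(p+k) b^p, which has more a's than b's, so xy²z ∉ L.
This contradicts the pumping lemma, so L is not regular.

Final answer: Choose s = a^p b^p. Since |xy| ≤ p, y = a^k with k ≥ 1. Then xy²z = a^(p+k) b^p ∉ L.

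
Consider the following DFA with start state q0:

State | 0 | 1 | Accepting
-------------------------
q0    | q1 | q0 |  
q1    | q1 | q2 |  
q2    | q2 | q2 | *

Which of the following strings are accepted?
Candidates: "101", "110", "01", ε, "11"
"101": q0 → q0 → q1 → q2; q2 is accepting → accepted
"110": q0 → q0 → q0 → q1; q1 is not accepting → rejected
"01": q0 → q1 → q2; q2 is accepting → accepted
ε: q0; q0 is not accepting → rejected
"11": q0 → q0 → q0; q0 is not accepting → rejected

Final answer: "101", "01"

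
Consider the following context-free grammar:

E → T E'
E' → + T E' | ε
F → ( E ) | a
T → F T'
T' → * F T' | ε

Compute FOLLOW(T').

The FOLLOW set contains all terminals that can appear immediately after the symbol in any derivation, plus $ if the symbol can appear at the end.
Useful FIRST sets: FIRST(E') = {+, ε}, FIRST(T') = {*, ε} (both E' and T' are nullable).
FOLLOW(E): E is the start symbol → $; E appears in F → ( E ) followed by ')' → FOLLOW(E) = {), $}.
FOLLOW(E'): E' appears at the right end of E → T E' and of E' → + T E', so FOLLOW(E') ⊇ FOLLOW(E) (the second occurrence adds nothing new). FOLLOW(E') = {), $}.
FOLLOW(T): in E → T E' and E' → + T E', T is followed by E': add FIRST(E') minus ε = {+}; since E' is nullable, also add FOLLOW(E) and FOLLOW(E') = {), $}. FOLLOW(T) = {+, ), $}.
FOLLOW(T'): T' appears at the right end of T → F T' and of T' → * F T', so FOLLOW(T') = FOLLOW(T) = {+, ), $}.

Final answer: {$, ), +}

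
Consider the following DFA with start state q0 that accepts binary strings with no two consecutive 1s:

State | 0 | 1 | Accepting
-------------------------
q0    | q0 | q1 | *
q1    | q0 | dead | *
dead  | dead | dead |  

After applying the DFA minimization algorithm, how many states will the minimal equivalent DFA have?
All 3 states are reachable from q0, so none can be removed as unreachable.
Table-filling: first mark every (accepting, non-accepting) pair as distinguishable (accepting: {q0, q1}; non-accepting: {dead}).
Round 1: (q0, q1) on '1' go to q1 and dead, already distinguishable → mark.
Every pair of states is distinguishable, so the DFA is already minimal.
Equivalence classes: {q0}, {q1}, {dead} → 3 states.

Final answer: 3 states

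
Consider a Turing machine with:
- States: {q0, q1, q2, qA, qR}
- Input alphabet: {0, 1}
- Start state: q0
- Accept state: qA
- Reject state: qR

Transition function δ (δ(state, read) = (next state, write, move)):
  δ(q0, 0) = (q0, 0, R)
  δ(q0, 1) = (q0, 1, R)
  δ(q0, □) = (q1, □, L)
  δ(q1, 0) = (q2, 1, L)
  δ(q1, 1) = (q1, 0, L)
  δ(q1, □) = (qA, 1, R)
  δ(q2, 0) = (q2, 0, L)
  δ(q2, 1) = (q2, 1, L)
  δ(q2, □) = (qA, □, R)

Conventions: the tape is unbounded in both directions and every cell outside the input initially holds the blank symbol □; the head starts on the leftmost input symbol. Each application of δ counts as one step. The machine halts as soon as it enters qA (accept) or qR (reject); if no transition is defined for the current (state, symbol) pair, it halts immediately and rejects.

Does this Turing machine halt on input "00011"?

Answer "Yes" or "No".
Step 0: [q0]00011 (head at position 0)
Step 1: δ(q0, 0) = (q0, 0, R)  ⊢  0[q0]0011 (head at position 1)
Step 2: δ(q0, 0) = (q0, 0, R)  ⊢  00[q0]011 (head at position 2)
Step 3: δ(q0, 0) = (q0, 0, R)  ⊢  000[q0]11 (head at position 3)
Step 4: δ(q0, 1) = (q0, 1, R)  ⊢  0001[q0]1 (head at position 4)
Step 5: δ(q0, 1) = (q0, 1, R)  ⊢  00011[q0]□ (head at position 5)
Step 6: δ(q0, □) = (q1, □, L)  ⊢  0001[q1]1□ (head at position 4)
Step 7: δ(q1, 1) = (q1, 0, L)  ⊢  000[q1]10□ (head at position 3)
Step 8: δ(q1, 1) = (q1, 0, L)  ⊢  00[q1]000□ (head at position 2)
Step 9: δ(q1, 0) = (q2, 1, L)  ⊢  0[q2]0100□ (head at position 1)
Step 10: δ(q2, 0) = (q2, 0, L)  ⊢  [q2]00100□ (head at position 0)
Step 11: δ(q2, 0) = (q2, 0, L)  ⊢  [q2]□00100□ (head at position -1)
Step 12: δ(q2, □) = (qA, □, R)  ⊢  □[qA]00100□ (head at position 0)
The machine is in qA, so it halts and accepts.
It halts after 12 steps.

Final answer: Yes - halts after 12 steps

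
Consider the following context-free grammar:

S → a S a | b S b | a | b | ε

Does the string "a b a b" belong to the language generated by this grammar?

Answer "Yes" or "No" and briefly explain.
Every production places the same symbol at both ends (or yields a single symbol / ε), so every derived string is a palindrome. a b a b reversed is b a b a ≠ a b a b, so it is not a palindrome and cannot be derived (already the first step fails: the string starts with a but ends with b, so neither S → a S a nor S → b S b fits).

Final answer: No - no valid derivation exists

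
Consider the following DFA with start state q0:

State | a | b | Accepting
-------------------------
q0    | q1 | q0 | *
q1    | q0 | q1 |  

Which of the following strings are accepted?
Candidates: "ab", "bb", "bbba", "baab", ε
"ab": q0 → q1 → q1; q1 is not accepting → rejected
"bb": q0 → q0 → q0; q0 is accepting → accepted
"bbba": q0 → q0 → q0 → q0 → q1; q1 is not accepting → rejected
"baab": q0 → q0 → q1 → q0 → q0; q0 is accepting → accepted
ε: q0; q0 is accepting → accepted

Final answer: "bb", "baab", ε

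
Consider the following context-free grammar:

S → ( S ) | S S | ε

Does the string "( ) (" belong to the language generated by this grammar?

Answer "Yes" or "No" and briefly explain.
Each production adds parentheses only in matched pairs (S → ( S )) or none at all, so every derived string has equally many '(' and ')'. The string ( ) ( has two '(' and one ')', so it cannot be derived.

Final answer: No - no valid derivation exists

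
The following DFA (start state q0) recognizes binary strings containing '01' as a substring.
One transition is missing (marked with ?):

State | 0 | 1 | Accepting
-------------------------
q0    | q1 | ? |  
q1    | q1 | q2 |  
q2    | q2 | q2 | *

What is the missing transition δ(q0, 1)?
q0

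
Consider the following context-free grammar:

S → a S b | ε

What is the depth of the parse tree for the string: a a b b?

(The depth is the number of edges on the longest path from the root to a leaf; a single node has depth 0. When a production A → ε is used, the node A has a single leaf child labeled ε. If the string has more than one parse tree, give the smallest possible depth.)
The only parse tree applies S → a S b 2 times (once per matching a…b pair) and then S → ε.
The S nodes sit at depths 0, 1, …, 2; the innermost S (depth 2) has the single child ε at depth 3.
The terminal leaves a, b are at depths 1..2, so the longest root-to-leaf path is S → S → … → S → ε with 3 edges.
Depth = 3.

Final answer: 3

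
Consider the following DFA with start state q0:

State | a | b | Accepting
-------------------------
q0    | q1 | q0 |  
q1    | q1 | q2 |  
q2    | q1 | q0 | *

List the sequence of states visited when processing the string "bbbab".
q0 → q0 → q0 → q0 → q1 → q2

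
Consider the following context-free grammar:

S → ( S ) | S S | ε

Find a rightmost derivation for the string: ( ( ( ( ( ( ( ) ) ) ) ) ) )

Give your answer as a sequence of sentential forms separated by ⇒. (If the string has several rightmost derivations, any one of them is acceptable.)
Start with S.
Step 1: the rightmost non-terminal is S; apply S → ( S ):  ( S )
Step 2: the rightmost non-terminal is S; apply S → ( S ):  ( ( S ) )
Step 3: the rightmost non-terminal is S; apply S → ( S ):  ( ( ( S ) ) )
Step 4: the rightmost non-terminal is S; apply S → ( S ):  ( ( ( ( S ) ) ) )
Step 5: the rightmost non-terminal is S; apply S → ( S ):  ( ( ( ( ( S ) ) ) ) )
Step 6: the rightmost non-terminal is S; apply S → ( S ):  ( ( ( ( ( ( S ) ) ) ) ) )
Step 7: the rightmost non-terminal is S; apply S → ( S ):  ( ( ( ( ( ( ( S ) ) ) ) ) ) )
Step 8: the rightmost non-terminal is S; apply S → ε:  ( ( ( ( ( ( ( ) ) ) ) ) ) )

Final answer: S ⇒ ( S ) ⇒ ( ( S ) ) ⇒ ( ( ( S ) ) ) ⇒ ( ( ( ( S ) ) ) ) ⇒ ( ( ( ( ( S ) ) ) ) ) ⇒ ( ( ( ( ( ( S ) ) ) ) ) ) ⇒ ( ( ( ( ( ( ( S ) ) ) ) ) ) ) ⇒ ( ( ( ( ( ( ( ) ) ) ) ) ) )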